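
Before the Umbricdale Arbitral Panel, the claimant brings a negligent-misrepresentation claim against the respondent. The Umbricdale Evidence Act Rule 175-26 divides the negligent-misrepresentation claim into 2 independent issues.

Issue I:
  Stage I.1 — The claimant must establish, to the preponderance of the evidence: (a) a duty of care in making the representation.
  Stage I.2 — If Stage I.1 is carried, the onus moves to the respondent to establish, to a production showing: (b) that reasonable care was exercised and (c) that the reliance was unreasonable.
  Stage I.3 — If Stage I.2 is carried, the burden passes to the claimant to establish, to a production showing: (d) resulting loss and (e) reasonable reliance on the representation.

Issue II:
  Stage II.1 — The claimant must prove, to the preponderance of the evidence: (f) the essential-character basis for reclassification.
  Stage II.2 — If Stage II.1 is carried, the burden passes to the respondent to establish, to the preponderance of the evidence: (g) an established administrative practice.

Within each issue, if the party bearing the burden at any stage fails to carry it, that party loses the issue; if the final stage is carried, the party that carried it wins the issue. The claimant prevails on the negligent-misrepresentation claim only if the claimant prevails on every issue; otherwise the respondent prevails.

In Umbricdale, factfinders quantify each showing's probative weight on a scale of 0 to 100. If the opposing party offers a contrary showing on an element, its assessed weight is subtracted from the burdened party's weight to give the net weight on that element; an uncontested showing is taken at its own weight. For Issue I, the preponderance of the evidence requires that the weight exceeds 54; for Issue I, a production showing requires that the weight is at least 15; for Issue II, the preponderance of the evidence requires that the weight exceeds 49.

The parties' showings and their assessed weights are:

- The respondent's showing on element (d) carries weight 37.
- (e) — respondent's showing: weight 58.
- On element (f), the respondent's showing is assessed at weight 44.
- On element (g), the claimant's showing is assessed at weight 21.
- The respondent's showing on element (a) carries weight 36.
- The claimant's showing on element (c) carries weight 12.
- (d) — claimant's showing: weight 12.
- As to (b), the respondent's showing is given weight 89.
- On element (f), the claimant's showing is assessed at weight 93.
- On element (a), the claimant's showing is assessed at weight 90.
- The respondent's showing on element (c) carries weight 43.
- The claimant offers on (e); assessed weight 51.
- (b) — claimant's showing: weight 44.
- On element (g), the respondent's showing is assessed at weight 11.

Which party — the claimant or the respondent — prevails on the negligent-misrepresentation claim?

respondent

— Issue I —
At Stage I.1 the claimant must meet the preponderance of the evidence (weight exceeds 54): on (a) the weight is 90 less the opposing 36 gives net 54, which does not exceed 54, so (a) does not meet the standard.
  The claimant does not carry Stage I.1.
The analysis ends at Stage I.1; the respondent prevails on this issue.
— Issue II —
Stage II.1 (claimant, the preponderance of the evidence, weight exceeds 49): (f) net 93−44=49 ≤ 49 — fails.
  The claimant does not carry Stage II.1.
So the respondent prevails on this issue.
Per-issue: Issue I → respondent; Issue II → respondent. The claimant must prevail on every issue; overall, the respondent prevails.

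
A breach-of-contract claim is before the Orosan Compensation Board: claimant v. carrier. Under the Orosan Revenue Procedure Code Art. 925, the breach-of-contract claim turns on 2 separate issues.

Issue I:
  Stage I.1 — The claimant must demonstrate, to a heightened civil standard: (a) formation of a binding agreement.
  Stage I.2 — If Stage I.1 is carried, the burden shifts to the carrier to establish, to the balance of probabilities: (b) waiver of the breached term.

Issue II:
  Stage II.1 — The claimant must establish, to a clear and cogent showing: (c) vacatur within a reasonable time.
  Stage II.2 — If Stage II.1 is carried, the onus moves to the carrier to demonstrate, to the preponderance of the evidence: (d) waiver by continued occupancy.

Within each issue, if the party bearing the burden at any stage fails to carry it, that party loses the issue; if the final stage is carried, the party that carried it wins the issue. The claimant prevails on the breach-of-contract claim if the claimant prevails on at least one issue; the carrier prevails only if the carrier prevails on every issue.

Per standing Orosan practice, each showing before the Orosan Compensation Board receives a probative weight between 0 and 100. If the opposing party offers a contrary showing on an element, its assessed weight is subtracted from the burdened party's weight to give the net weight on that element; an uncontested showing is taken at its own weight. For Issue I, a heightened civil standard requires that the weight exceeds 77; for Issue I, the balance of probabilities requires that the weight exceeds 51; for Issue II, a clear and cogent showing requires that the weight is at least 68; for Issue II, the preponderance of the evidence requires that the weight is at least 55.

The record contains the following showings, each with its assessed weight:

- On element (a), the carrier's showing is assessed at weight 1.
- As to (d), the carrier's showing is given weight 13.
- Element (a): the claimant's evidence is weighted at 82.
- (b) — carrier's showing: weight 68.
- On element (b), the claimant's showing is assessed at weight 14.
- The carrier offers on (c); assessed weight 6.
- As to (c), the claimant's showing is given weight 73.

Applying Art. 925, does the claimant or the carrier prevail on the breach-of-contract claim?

— Issue I —
Stage I.1 (claimant, a heightened civil standard, weight exceeds 77): (a) net 82−1=81 > 77 — meets.
  The claimant carries Stage I.1; the carrier now bears the burden.
Stage I.2 (carrier, the balance of probabilities, weight exceeds 51): (b) net 68−14=54 > 51 — meets.
  Stage I.2 carried; the final stage is satisfied.
Every stage carried; the carrier prevails on this issue.
— Issue II —
Stage II.1 (claimant, a clear and cogent showing, weight is at least 68): (c) net 73−6=67 < 68 — fails.
  Not every element is met, so the claimant fails to carry Stage II.1.
The analysis ends at Stage II.1; the carrier prevails on this issue.
Per-issue: Issue I → carrier; Issue II → carrier. The claimant must prevail on at least one issue; overall, the carrier prevails.

carrier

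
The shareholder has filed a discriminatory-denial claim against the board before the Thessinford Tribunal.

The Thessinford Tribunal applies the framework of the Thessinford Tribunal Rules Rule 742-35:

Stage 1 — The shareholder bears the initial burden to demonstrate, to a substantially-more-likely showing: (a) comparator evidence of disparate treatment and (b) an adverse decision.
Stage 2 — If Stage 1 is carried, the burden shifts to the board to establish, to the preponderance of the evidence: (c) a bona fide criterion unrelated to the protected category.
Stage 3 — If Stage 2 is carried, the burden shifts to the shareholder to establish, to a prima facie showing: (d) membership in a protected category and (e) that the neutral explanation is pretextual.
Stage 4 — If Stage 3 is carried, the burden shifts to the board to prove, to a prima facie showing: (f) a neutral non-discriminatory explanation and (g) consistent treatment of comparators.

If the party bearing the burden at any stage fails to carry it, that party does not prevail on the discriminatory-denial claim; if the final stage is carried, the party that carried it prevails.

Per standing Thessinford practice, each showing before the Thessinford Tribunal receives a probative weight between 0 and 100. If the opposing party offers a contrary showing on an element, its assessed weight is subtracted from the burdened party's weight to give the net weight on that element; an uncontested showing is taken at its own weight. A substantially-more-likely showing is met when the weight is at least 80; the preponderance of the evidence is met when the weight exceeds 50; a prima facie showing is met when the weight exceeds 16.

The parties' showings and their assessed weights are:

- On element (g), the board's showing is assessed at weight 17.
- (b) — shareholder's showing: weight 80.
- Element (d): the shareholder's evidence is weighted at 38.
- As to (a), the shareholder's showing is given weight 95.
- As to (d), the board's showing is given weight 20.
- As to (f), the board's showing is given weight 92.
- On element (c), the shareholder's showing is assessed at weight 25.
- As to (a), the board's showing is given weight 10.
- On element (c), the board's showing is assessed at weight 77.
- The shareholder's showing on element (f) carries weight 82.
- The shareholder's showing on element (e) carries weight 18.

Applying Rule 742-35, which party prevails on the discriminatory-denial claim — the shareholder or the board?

At Stage 1 the shareholder must meet a substantially-more-likely showing (weight is at least 80): on (a) the weight is 95 less the opposing 10 gives net 85, which does reach 80, so (a) meets the standard; on (b) the weight is 80, which does reach 80, so (b) meets the standard.
  Stage 1 is satisfied; the onus moves to the board.
At Stage 2 the board must meet the preponderance of the evidence (weight exceeds 50): on (c) the weight is 77 less the opposing 25 gives net 52, > 50, so (c) meets the standard.
  Stage 2 carried; the burden shifts to the shareholder.
At Stage 3 the shareholder must meet a prima facie showing (weight exceeds 16): on (d) the weight is 38 less the opposing 20 gives net 18, > 16, so (d) meets the standard; on (e) the weight is 18, which does exceed 16, so (e) meets the standard.
  Stage 3 carried; the burden shifts to the board.
At Stage 4 the board must meet a prima facie showing (weight exceeds 16): on (f) the weight is 92 less the opposing 82 gives net 10, ≤ 16, so (f) does not meet the standard; on (g) the weight is 17, > 16, so (g) meets the standard.
  Not every element is met, so the board fails to carry Stage 4.
The shareholder prevails.

shareholder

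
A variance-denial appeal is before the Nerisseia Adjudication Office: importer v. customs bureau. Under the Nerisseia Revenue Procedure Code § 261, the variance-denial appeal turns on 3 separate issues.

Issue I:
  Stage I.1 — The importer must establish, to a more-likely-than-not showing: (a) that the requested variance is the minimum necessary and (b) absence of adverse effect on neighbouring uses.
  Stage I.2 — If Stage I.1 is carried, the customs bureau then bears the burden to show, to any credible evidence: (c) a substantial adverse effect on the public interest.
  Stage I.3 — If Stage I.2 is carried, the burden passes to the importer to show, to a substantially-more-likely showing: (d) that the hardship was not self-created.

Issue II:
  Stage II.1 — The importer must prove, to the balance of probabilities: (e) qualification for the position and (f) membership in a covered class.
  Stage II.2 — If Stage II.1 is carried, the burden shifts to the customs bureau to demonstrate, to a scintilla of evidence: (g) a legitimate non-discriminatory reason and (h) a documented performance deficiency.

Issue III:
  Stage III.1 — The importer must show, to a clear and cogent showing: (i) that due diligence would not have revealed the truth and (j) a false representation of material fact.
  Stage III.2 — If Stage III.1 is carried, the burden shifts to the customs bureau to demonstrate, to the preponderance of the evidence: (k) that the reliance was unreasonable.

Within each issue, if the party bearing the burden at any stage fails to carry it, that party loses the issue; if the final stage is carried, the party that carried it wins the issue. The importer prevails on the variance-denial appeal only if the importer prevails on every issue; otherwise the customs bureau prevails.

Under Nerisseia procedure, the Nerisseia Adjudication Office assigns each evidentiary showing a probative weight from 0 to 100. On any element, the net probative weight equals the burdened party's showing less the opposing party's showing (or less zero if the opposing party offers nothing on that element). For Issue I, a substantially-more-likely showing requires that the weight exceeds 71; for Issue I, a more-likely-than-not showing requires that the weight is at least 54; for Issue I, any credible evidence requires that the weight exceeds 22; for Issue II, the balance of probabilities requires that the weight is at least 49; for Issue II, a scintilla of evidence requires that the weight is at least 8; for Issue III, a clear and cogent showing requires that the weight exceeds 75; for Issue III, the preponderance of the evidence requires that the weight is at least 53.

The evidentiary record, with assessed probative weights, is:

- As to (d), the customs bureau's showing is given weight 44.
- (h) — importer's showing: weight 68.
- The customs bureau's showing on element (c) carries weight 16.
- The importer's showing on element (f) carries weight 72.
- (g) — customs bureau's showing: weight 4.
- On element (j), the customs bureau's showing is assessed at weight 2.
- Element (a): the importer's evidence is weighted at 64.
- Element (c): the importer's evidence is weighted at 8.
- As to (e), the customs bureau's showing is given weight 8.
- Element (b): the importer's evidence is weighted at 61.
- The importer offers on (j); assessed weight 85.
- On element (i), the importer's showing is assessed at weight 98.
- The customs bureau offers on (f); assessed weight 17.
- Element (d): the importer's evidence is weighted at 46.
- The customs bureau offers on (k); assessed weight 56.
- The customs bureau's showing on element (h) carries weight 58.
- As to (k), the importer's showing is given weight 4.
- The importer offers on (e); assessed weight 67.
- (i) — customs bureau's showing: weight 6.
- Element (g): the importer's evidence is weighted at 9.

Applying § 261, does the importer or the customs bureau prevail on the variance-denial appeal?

importer

— Issue I —
Stage I.1 — burden on importer; standard: a more-likely-than-not showing (weight is at least 54).
    (a): 64 ≥ 54 [met]
    (b): 61 ≥ 54 [met]
  The importer carries Stage I.1; the customs bureau now bears the burden.
Stage I.2 — burden on customs bureau; standard: any credible evidence (weight exceeds 22).
    (c): 16 − 8 = 8 ≤ 22 [not met]
  Stage I.2 not carried; the customs bureau fails its burden.
The analysis ends at Stage I.2; the importer prevails on this issue.
— Issue II —
Stage II.1 — burden on importer; standard: the balance of probabilities (weight is at least 49).
    (e): 67 − 8 = 59 ≥ 49 [met]
    (f): 72 − 17 = 55 ≥ 49 [met]
  Stage II.1 carried; the burden shifts to the customs bureau.
Stage II.2 — burden on customs bureau; standard: a scintilla of evidence (weight is at least 8).
    (g): 4 − 9 = -5 < 8 [not met]
    (h): 58 − 68 = -10 < 8 [not met]
  Stage II.2 not carried; the customs bureau fails its burden.
The importer prevails on this issue.
— Issue III —
Stage III.1 — burden on importer; standard: a clear and cogent showing (weight exceeds 75).
    (i): 98 − 6 = 92 > 75 [met]
    (j): 85 − 2 = 83 > 75 [met]
  Stage III.1 carried; the burden shifts to the customs bureau.
Stage III.2 — burden on customs bureau; standard: the preponderance of the evidence (weight is at least 53).
    (k): 56 − 4 = 52 < 53 [not met]
  Stage III.2 not carried; the customs bureau fails its burden.
The analysis ends at Stage III.2; the importer prevails on this issue.
Per-issue: Issue I → importer; Issue II → importer; Issue III → importer. The importer must prevail on every issue; overall, the importer prevails.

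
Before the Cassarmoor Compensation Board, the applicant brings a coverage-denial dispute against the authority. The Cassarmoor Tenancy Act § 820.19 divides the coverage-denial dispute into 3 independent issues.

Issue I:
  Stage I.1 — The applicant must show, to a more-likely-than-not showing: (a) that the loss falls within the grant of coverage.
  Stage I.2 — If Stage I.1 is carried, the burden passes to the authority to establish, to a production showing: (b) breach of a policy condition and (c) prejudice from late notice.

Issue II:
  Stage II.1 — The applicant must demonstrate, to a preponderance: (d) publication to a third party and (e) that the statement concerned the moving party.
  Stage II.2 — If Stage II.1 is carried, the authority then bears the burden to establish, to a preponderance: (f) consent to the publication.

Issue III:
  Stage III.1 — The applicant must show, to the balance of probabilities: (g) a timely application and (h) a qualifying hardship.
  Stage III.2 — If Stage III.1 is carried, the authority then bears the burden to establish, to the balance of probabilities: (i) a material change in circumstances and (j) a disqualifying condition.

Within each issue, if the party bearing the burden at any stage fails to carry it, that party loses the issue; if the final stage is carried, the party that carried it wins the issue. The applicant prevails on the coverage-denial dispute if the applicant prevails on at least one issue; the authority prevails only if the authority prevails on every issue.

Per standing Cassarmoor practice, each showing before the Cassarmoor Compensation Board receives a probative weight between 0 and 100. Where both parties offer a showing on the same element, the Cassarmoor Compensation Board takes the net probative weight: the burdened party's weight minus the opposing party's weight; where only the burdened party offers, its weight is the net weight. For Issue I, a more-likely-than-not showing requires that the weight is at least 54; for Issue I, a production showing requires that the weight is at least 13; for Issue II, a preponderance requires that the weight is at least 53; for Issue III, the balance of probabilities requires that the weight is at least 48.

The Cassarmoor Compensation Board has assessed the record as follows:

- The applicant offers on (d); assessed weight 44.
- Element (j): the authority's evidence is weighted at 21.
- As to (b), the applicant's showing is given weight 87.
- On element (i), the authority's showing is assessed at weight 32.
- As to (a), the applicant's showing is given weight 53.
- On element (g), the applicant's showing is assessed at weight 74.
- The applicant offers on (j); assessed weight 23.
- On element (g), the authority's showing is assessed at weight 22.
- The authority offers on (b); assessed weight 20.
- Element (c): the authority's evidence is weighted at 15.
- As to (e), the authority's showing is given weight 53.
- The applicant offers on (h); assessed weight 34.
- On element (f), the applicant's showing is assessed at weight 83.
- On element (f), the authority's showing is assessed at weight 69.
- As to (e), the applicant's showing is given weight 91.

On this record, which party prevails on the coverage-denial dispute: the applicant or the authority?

— Issue I —
Stage I.1 — burden on applicant; standard: a more-likely-than-not showing (weight is at least 54).
    (a): 53 < 54 [not met]
  Stage I.1 not carried; the applicant fails its burden.
So the authority prevails on this issue.
— Issue II —
Stage II.1 (applicant, a preponderance, weight is at least 53): (d) 44 < 53 — fails; (e) net 91−53=38 < 53 — fails.
  Not every element is met, so the applicant fails to carry Stage II.1.
The analysis ends at Stage II.1; the authority prevails on this issue.
— Issue III —
Stage III.1 — burden on applicant; standard: the balance of probabilities (weight is at least 48).
    (g): 74 − 22 = 52 ≥ 48 [met]
    (h): 34 < 48 [not met]
  Stage III.1 not carried; the applicant fails its burden.
So the authority prevails on this issue.
Per-issue: Issue I → authority; Issue II → authority; Issue III → authority. The applicant must prevail on at least one issue; overall, the authority prevails.

authority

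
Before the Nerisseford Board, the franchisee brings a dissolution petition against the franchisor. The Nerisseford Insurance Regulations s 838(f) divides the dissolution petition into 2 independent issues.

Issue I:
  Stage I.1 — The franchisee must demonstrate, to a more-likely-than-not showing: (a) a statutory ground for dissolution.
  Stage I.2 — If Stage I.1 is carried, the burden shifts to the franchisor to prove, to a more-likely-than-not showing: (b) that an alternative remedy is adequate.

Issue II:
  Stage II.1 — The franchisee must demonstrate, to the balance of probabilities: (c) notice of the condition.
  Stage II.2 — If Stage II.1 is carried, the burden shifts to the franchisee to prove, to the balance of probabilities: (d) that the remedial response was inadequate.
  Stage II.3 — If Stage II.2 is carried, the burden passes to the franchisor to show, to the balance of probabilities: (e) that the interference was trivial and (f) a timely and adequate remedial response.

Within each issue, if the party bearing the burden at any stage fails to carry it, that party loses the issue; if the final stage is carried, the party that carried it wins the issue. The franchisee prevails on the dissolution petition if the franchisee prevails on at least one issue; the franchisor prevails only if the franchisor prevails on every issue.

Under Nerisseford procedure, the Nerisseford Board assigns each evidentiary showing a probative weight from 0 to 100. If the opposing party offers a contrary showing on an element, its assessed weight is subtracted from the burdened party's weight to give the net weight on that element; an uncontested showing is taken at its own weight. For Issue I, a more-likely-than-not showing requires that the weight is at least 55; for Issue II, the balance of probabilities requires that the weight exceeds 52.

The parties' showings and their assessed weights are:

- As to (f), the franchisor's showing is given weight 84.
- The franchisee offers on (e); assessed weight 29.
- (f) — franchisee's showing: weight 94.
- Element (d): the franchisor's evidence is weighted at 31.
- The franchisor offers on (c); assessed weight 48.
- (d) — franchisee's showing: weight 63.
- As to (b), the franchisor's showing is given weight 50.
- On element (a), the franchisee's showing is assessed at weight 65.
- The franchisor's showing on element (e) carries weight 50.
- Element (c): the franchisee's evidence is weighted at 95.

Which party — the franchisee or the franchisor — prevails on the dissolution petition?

— Issue I —
Stage I.1 — burden on franchisee; standard: a more-likely-than-not showing (weight is at least 55).
    (a): 65 ≥ 55 [met]
  The franchisee carries Stage I.1; the franchisor now bears the burden.
Stage I.2 — burden on franchisor; standard: a more-likely-than-not showing (weight is at least 55).
    (b): 50 < 55 [not met]
  Not every element is met, so the franchisor fails to carry Stage I.2.
The analysis ends at Stage I.2; the franchisee prevails on this issue.
— Issue II —
At Stage II.1 the franchisee must meet the balance of probabilities (weight exceeds 52): on (c) the weight is 95 less the opposing 48 gives net 47, ≤ 52, so (c) does not meet the standard.
  The franchisee does not carry Stage II.1.
The franchisor prevails on this issue.
Per-issue: Issue I → franchisee; Issue II → franchisor. The franchisee must prevail on at least one issue; overall, the franchisee prevails.

franchisee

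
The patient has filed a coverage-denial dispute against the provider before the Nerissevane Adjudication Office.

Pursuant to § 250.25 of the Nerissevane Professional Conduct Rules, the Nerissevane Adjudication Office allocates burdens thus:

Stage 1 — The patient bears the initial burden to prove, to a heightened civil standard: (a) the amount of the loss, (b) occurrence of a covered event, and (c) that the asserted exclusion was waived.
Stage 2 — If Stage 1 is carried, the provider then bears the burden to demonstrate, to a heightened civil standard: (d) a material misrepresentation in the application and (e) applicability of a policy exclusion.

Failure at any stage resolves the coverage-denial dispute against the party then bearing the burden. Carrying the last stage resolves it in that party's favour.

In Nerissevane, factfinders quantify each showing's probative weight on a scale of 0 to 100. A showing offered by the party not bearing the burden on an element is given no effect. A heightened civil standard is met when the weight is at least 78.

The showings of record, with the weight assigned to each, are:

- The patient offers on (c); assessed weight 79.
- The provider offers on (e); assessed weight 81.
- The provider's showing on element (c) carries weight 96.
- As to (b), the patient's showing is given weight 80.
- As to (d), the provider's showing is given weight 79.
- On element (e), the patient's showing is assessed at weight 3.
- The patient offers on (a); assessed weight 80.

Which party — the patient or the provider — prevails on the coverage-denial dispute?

provider

Stage 1 (patient, a heightened civil standard, weight is at least 78): (a) 80 ≥ 78 — meets; (b) 80 ≥ 78 — meets; (c) 79 (provider's 96 disregarded) ≥ 78 — meets.
  The patient carries Stage 1; the provider now bears the burden.
Stage 2 (provider, a heightened civil standard, weight is at least 78): (d) 79 ≥ 78 — meets; (e) 81 (patient's 3 disregarded) ≥ 78 — meets.
  The provider carries the last stage.
Every stage carried; the provider prevails.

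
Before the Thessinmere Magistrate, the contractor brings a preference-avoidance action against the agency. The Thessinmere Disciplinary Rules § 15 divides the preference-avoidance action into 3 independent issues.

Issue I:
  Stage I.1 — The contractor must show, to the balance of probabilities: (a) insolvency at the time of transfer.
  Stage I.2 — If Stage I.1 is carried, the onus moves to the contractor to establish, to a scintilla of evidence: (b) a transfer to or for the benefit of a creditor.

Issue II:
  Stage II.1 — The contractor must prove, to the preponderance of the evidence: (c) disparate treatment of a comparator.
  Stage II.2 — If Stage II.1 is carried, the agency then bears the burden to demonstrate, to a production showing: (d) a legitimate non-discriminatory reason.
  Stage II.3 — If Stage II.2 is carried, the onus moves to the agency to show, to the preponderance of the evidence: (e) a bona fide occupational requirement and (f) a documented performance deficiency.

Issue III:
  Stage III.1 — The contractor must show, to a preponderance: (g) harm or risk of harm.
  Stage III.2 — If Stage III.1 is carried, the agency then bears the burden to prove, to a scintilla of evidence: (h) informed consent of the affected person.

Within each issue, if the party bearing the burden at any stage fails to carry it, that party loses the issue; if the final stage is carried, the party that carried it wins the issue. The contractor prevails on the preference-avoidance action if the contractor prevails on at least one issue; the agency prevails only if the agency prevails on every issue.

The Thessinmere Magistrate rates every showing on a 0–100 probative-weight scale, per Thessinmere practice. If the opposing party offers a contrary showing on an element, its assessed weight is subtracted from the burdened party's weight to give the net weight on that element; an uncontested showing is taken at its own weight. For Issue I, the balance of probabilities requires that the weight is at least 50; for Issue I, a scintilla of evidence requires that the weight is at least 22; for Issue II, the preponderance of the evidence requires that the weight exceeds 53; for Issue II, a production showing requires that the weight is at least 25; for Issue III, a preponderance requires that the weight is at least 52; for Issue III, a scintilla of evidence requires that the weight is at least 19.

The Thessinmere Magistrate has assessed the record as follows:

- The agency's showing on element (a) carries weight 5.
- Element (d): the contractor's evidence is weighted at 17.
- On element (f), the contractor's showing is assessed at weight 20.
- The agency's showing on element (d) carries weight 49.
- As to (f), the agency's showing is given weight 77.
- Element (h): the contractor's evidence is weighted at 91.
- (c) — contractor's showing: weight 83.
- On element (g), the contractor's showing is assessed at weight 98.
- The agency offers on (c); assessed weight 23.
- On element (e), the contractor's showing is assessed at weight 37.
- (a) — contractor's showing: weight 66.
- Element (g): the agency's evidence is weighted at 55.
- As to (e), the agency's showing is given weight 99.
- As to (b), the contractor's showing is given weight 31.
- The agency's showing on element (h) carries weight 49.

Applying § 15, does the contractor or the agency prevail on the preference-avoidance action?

contractor

— Issue I —
Stage I.1 (contractor, the balance of probabilities, weight is at least 50): (a) net 66−5=61 ≥ 50 — meets.
  All elements met. The contractor retains the burden for Stage I.2.
Stage I.2 (contractor, a scintilla of evidence, weight is at least 22): (b) 31 ≥ 22 — meets.
  All elements met at the final stage.
Every stage carried; the contractor prevails on this issue.
— Issue II —
Stage II.1 — burden on contractor; standard: the preponderance of the evidence (weight exceeds 53).
    (c): 83 − 23 = 60 > 53 [met]
  Stage II.1 carried; the burden shifts to the agency.
Stage II.2 — burden on agency; standard: a production showing (weight is at least 25).
    (d): 49 − 17 = 32 ≥ 25 [met]
  All elements met. The agency retains the burden for Stage II.3.
Stage II.3 — burden on agency; standard: the preponderance of the evidence (weight exceeds 53).
    (e): 99 − 37 = 62 > 53 [met]
    (f): 77 − 20 = 57 > 53 [met]
  Stage II.3 carried; the final stage is satisfied.
With every stage satisfied, the agency prevails on this issue.
— Issue III —
At Stage III.1 the contractor must meet a preponderance (weight is at least 52): on (g) the weight is 98 less the opposing 55 gives net 43, < 52, so (g) does not meet the standard.
  Not every element is met, so the contractor fails to carry Stage III.1.
The analysis ends at Stage III.1; the agency prevails on this issue.
Per-issue: Issue I → contractor; Issue II → agency; Issue III → agency. The contractor must prevail on at least one issue; overall, the contractor prevails.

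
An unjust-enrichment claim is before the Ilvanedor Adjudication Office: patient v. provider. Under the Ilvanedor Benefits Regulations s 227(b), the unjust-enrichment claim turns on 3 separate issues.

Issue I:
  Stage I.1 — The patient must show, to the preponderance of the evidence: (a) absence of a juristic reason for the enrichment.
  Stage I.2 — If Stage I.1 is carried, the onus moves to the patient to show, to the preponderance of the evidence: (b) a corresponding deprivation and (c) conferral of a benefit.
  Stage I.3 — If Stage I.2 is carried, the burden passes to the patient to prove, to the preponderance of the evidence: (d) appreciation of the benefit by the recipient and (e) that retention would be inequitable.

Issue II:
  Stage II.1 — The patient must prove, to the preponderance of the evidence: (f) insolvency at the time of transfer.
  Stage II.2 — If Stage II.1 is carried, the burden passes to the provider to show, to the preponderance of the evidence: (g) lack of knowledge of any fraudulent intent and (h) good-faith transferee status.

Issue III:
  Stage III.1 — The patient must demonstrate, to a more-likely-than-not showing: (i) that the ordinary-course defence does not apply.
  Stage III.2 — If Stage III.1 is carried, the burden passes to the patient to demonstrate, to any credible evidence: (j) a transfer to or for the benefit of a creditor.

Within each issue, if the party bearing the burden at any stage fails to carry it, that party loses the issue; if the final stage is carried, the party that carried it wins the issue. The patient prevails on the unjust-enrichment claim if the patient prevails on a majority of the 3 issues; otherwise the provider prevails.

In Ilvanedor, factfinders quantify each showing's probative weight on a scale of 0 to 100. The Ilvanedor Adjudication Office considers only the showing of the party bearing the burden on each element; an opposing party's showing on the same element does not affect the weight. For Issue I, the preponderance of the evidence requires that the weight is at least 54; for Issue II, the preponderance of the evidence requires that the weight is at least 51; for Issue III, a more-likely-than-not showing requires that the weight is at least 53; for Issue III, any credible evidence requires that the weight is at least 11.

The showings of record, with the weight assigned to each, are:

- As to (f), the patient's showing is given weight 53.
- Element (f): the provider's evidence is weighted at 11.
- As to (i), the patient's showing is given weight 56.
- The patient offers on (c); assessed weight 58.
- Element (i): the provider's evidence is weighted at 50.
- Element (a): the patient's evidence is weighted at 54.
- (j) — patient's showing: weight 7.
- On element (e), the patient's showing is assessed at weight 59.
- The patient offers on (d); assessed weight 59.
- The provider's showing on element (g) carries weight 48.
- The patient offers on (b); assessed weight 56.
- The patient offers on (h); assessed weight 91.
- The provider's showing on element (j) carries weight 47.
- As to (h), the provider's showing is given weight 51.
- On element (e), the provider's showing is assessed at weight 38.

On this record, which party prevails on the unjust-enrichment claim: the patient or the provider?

— Issue I —
Stage I.1 — burden on patient; standard: the preponderance of the evidence (weight is at least 54).
    (a): 54 ≥ 54 [met]
  Stage I.1 carried; the burden remains with the patient.
Stage I.2 — burden on patient; standard: the preponderance of the evidence (weight is at least 54).
    (b): 56 ≥ 54 [met]
    (c): 58 ≥ 54 [met]
  Stage I.2 is satisfied; the patient continues to bear the burden.
Stage I.3 — burden on patient; standard: the preponderance of the evidence (weight is at least 54).
    (d): 59 ≥ 54 [met]
    (e): 59 (provider's 38 disregarded) ≥ 54 [met]
  Stage I.3 carried; the final stage is satisfied.
Every stage carried; the patient prevails on this issue.
— Issue II —
Stage II.1 — burden on patient; standard: the preponderance of the evidence (weight is at least 51).
    (f): 53 (provider's 11 disregarded) ≥ 51 [met]
  Stage II.1 is satisfied; the onus moves to the provider.
Stage II.2 — burden on provider; standard: the preponderance of the evidence (weight is at least 51).
    (g): 48 < 51 [not met]
    (h): 51 (patient's 91 disregarded) ≥ 51 [met]
  Stage II.2 not carried; the provider fails its burden.
So the patient prevails on this issue.
— Issue III —
At Stage III.1 the patient must meet a more-likely-than-not showing (weight is at least 53): on (i) the weight is 56 (the provider's 50 is given no effect), which does reach 53, so (i) meets the standard.
  All elements met. The patient retains the burden for Stage III.2.
At Stage III.2 the patient must meet any credible evidence (weight is at least 11): on (j) the weight is 7 (the provider's 47 is given no effect), < 11, so (j) does not meet the standard.
  Stage III.2 not carried; the patient fails its burden.
So the provider prevails on this issue.
Per-issue: Issue I → patient; Issue II → patient; Issue III → provider. The patient must prevail on a majority of issues; overall, the patient prevails.

patient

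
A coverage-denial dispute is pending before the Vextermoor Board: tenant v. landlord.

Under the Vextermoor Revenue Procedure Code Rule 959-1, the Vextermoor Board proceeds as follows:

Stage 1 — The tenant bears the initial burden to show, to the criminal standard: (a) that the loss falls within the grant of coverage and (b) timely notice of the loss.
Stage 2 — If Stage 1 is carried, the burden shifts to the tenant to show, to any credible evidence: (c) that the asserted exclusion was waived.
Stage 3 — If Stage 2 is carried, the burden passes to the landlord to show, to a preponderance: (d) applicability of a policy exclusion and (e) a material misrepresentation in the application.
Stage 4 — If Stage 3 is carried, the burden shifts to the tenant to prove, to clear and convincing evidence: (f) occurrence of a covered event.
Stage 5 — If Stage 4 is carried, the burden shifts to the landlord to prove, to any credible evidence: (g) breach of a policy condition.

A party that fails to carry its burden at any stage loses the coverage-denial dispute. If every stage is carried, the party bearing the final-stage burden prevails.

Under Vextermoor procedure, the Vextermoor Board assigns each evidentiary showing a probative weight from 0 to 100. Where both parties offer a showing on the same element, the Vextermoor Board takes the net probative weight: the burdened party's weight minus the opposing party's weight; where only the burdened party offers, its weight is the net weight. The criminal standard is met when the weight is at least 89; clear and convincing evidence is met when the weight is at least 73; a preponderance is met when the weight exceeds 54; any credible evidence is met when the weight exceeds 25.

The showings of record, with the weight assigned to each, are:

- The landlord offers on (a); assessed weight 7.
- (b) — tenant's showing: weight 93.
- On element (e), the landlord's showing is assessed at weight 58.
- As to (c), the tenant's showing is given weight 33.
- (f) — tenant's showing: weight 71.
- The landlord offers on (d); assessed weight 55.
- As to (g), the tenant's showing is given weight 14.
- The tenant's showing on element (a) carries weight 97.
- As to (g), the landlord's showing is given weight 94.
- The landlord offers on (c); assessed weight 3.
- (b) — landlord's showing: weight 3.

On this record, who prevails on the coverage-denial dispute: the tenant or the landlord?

Stage 1 — burden on tenant; standard: the criminal standard (weight is at least 89).
    (a): 97 − 7 = 90 ≥ 89 [met]
    (b): 93 − 3 = 90 ≥ 89 [met]
  Stage 1 carried; the burden remains with the tenant.
Stage 2 — burden on tenant; standard: any credible evidence (weight exceeds 25).
    (c): 33 − 3 = 30 > 25 [met]
  Stage 2 carried; the burden shifts to the landlord.
Stage 3 — burden on landlord; standard: a preponderance (weight exceeds 54).
    (d): 55 > 54 [met]
    (e): 58 > 54 [met]
  The landlord carries Stage 3; the tenant now bears the burden.
Stage 4 — burden on tenant; standard: clear and convincing evidence (weight is at least 73).
    (f): 71 < 73 [not met]
  The tenant does not carry Stage 4.
So the landlord prevails.

landlord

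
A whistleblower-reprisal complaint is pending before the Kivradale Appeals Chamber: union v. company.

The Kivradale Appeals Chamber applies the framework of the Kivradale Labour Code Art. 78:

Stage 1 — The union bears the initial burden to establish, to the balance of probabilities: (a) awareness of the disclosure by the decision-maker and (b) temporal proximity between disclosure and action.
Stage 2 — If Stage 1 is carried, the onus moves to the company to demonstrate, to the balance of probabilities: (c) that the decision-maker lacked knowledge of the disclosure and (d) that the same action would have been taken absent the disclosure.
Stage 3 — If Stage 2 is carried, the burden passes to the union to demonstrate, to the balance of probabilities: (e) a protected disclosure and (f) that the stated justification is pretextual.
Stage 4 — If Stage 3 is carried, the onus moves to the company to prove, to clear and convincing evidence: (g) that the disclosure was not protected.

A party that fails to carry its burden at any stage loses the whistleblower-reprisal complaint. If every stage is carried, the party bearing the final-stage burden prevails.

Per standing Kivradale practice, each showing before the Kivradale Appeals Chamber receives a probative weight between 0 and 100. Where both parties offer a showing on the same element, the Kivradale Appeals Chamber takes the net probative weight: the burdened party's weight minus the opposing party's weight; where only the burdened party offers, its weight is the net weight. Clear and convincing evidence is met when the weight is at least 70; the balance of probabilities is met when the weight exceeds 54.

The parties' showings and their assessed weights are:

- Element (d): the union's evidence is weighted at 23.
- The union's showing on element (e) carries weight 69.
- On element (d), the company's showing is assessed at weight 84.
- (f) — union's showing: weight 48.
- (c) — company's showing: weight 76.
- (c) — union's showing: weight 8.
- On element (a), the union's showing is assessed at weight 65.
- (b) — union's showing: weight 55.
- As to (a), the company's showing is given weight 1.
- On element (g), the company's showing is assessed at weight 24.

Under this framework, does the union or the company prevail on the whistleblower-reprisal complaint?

Stage 1 — burden on union; standard: the balance of probabilities (weight exceeds 54).
    (a): 65 − 1 = 64 > 54 [met]
    (b): 55 > 54 [met]
  Stage 1 carried; the burden shifts to the company.
Stage 2 — burden on company; standard: the balance of probabilities (weight exceeds 54).
    (c): 76 − 8 = 68 > 54 [met]
    (d): 84 − 23 = 61 > 54 [met]
  The company carries Stage 2; the union now bears the burden.
Stage 3 — burden on union; standard: the balance of probabilities (weight exceeds 54).
    (e): 69 > 54 [met]
    (f): 48 ≤ 54 [not met]
  Not every element is met, so the union fails to carry Stage 3.
The analysis ends at Stage 3; the company prevails.

company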